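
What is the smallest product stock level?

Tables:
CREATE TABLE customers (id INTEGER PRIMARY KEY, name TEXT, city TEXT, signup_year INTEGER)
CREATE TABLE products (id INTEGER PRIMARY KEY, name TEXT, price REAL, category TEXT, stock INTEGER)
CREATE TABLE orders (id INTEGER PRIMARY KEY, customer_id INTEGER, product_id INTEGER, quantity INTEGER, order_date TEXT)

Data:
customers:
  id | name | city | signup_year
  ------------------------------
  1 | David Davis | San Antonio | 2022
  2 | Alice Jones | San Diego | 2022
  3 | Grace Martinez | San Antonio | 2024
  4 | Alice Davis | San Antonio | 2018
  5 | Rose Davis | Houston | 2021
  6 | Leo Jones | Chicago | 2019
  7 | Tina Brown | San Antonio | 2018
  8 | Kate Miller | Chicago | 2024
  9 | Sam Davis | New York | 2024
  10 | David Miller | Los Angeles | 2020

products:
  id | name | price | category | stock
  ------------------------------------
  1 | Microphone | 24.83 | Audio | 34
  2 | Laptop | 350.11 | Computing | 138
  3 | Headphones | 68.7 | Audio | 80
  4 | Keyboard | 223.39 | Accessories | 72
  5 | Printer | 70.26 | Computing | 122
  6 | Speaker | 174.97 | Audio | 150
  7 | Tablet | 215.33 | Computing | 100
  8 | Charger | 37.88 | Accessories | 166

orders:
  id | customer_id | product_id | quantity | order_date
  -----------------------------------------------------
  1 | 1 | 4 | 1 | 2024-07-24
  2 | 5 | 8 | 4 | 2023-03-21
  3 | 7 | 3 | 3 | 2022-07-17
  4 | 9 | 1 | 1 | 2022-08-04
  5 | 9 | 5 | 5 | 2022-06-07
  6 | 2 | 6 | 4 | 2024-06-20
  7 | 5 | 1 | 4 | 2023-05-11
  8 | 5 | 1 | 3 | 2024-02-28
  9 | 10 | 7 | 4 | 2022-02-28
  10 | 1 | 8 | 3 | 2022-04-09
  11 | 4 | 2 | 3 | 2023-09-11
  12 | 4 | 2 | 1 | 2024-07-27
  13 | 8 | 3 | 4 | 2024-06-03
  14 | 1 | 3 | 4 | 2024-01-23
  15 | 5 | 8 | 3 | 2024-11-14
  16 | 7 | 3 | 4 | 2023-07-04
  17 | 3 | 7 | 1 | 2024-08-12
SELECT MIN(stock) FROM products

Execution result:
34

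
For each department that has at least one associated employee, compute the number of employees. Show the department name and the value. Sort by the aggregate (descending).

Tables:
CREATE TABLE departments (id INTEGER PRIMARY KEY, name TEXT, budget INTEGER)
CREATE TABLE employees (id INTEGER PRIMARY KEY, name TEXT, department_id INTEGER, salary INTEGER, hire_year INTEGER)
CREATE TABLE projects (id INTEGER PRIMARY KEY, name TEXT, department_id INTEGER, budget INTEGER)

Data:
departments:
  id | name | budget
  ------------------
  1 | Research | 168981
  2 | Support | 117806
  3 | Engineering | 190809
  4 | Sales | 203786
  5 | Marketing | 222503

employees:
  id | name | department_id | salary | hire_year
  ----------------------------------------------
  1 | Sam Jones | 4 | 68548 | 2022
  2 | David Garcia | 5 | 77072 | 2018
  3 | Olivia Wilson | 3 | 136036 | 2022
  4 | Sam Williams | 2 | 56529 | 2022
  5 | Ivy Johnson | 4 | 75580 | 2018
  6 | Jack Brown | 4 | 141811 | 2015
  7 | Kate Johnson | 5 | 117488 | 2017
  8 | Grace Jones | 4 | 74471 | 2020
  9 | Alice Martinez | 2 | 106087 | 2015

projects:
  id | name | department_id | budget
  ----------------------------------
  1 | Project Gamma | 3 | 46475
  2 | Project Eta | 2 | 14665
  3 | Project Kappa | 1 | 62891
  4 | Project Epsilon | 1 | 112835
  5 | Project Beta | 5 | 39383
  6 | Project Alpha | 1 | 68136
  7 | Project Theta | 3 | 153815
SELECT p.name, COUNT(*) AS n FROM employees c JOIN departments p ON c.department_id = p.id GROUP BY p.id, p.name ORDER BY n DESC

Execution result:
name | n
Sales | 4
Support | 2
Marketing | 2
Engineering | 1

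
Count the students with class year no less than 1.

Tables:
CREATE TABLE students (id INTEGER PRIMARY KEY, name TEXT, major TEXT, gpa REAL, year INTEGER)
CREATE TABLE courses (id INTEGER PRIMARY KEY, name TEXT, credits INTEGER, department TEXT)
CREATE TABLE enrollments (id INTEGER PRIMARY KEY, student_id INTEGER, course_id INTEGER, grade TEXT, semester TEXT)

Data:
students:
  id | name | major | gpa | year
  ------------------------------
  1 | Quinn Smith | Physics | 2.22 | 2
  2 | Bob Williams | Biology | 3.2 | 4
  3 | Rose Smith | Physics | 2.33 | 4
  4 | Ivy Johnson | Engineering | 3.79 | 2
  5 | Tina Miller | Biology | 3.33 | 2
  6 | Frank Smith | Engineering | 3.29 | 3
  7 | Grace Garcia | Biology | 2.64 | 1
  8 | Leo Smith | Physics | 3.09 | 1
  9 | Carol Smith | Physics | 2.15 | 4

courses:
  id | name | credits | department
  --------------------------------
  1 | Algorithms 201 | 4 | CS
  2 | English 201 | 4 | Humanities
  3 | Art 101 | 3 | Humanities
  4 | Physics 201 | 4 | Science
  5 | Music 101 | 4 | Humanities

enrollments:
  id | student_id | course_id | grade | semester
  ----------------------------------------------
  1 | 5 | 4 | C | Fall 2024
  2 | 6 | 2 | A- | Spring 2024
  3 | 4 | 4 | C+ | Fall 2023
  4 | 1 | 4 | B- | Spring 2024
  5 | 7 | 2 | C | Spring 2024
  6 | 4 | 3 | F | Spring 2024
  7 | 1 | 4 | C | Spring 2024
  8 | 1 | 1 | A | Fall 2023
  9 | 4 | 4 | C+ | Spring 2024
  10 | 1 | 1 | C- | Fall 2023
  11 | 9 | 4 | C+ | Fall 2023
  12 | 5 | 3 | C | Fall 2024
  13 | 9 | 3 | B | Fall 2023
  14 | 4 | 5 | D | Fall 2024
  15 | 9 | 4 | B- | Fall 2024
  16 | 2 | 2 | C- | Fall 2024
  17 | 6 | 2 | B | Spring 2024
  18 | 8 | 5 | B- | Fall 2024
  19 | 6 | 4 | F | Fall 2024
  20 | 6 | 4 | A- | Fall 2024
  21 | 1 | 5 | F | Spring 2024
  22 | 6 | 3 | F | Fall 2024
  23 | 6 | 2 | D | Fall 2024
SELECT COUNT(*) FROM students WHERE year >= 1

Execution result:
9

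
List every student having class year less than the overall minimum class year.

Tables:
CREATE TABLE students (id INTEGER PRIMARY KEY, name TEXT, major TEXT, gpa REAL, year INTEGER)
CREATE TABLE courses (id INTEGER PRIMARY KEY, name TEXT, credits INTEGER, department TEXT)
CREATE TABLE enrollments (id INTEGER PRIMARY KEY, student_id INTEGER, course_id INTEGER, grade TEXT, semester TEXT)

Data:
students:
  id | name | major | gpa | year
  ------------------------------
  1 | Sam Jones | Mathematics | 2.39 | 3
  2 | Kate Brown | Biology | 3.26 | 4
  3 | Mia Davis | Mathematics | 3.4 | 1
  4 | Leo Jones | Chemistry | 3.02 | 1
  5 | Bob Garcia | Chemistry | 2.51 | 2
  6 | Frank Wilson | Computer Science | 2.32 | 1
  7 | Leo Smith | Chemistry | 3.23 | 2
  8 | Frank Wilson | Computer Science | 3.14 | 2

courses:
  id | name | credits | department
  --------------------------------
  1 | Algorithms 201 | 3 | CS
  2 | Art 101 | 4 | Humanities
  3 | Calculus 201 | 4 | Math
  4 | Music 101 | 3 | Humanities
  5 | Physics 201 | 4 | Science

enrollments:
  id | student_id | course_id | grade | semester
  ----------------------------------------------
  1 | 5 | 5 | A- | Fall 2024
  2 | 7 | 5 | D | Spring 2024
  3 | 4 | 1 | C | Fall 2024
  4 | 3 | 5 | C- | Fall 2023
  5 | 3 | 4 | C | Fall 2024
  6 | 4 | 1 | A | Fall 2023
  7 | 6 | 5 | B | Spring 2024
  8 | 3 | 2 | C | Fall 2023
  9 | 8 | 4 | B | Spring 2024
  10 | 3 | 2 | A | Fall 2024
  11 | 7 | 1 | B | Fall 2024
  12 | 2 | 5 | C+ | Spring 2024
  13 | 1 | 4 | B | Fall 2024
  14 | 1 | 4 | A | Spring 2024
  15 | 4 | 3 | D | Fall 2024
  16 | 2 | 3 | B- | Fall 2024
SELECT name, year FROM students WHERE year < (SELECT MIN(year) FROM students)

Execution result:
(no rows)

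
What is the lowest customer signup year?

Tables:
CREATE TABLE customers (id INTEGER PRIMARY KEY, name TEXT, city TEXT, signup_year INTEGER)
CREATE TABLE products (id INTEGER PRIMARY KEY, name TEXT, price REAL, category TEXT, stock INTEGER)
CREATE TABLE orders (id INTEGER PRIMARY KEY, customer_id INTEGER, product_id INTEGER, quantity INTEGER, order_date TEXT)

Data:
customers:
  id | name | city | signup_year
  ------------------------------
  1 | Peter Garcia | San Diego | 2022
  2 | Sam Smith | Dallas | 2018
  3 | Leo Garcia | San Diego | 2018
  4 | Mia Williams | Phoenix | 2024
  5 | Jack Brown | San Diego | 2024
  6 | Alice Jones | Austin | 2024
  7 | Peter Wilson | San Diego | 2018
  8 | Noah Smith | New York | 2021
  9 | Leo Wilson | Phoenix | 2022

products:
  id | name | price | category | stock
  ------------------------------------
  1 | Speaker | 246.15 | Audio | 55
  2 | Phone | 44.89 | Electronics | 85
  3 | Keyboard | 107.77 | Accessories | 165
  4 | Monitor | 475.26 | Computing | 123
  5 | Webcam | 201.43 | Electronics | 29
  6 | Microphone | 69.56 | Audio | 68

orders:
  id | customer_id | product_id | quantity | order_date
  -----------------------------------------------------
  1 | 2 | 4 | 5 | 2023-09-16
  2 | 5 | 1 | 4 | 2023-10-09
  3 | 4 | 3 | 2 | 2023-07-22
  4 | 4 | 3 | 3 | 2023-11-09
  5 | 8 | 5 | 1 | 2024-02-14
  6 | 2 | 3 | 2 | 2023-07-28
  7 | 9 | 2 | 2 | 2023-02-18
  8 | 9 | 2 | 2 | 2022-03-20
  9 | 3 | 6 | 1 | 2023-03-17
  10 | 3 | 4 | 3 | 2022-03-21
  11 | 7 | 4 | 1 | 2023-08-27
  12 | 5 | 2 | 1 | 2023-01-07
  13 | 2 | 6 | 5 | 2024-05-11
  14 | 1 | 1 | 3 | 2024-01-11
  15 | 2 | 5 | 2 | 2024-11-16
SELECT MIN(signup_year) FROM customers

Execution result:
2018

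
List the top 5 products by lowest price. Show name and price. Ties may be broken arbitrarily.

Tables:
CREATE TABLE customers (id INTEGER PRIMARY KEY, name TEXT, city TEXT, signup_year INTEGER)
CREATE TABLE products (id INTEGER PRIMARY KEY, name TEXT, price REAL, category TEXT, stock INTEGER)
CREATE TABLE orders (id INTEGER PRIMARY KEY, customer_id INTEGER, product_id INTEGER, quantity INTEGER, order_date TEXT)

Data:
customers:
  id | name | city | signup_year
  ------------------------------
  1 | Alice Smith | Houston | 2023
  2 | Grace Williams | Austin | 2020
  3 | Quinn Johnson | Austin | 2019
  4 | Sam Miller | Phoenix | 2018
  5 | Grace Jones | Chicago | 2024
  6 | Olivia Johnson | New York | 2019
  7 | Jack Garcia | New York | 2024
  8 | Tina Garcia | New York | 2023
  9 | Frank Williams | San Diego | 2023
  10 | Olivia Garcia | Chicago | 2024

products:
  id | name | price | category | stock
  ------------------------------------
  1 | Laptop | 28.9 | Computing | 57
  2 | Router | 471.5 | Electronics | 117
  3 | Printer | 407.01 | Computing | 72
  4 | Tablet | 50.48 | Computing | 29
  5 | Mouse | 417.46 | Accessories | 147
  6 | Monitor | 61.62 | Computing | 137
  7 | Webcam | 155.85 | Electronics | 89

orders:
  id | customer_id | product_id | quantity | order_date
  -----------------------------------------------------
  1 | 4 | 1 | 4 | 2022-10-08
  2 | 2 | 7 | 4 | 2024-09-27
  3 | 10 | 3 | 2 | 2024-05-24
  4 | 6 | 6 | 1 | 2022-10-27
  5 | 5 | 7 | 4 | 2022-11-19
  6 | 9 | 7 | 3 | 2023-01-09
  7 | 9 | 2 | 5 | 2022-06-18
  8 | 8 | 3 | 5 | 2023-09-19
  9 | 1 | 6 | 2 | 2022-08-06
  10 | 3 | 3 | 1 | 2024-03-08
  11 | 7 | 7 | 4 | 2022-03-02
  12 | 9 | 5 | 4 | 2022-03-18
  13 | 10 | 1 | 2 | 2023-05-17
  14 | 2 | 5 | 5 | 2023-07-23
SELECT name, price FROM products ORDER BY price ASC LIMIT 5

Execution result:
name | price
Laptop | 28.90
Tablet | 50.48
Monitor | 61.62
Webcam | 155.85
Printer | 407.01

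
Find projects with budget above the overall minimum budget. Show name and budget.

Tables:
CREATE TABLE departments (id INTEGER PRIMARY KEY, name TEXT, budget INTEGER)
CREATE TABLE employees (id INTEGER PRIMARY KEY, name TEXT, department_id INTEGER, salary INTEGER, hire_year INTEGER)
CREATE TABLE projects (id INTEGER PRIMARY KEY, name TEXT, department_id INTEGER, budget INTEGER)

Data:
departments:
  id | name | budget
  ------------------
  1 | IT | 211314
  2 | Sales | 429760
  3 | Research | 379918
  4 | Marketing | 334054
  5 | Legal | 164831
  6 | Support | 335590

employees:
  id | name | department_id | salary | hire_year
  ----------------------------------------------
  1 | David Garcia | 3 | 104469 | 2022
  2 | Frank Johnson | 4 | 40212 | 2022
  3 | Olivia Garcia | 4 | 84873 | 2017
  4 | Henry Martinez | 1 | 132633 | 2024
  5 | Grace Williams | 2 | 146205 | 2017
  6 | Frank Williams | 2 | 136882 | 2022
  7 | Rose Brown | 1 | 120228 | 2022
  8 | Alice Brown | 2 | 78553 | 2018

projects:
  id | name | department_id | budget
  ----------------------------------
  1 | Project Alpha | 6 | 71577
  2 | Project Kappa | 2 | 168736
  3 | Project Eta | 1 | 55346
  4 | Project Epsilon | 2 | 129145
SELECT name, budget FROM projects WHERE budget > (SELECT MIN(budget) FROM projects)

Execution result:
name | budget
Project Alpha | 71577
Project Kappa | 168736
Project Epsilon | 129145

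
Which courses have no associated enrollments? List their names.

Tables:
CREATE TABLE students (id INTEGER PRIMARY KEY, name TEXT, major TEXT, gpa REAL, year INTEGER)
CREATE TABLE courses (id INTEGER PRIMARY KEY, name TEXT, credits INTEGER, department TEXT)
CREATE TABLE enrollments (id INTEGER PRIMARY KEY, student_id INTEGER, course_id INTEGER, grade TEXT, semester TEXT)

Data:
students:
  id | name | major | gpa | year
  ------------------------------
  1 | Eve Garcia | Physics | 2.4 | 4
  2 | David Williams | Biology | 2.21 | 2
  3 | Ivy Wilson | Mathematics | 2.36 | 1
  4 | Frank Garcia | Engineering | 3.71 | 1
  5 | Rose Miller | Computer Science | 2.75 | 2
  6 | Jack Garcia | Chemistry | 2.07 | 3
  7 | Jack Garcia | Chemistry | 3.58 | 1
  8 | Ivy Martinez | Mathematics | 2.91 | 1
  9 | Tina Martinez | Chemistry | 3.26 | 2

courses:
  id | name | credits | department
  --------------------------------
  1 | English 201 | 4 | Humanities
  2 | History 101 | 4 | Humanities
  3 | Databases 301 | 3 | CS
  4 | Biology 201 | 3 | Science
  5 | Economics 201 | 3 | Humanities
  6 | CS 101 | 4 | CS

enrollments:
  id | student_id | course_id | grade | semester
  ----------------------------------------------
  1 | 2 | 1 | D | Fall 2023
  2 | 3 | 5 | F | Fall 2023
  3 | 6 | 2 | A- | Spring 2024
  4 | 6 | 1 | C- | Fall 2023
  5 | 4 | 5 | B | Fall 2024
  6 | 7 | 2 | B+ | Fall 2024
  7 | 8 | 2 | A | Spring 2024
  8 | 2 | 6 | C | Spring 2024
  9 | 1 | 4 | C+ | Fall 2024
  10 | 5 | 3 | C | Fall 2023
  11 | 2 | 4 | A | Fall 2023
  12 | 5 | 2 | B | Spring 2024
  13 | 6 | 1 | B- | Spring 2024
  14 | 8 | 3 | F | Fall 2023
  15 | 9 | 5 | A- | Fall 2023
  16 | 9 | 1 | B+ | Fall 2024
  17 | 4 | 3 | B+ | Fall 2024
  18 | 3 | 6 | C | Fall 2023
SELECT p.name FROM courses p LEFT JOIN enrollments c ON c.course_id = p.id WHERE c.id IS NULL

Execution result:
(no rows)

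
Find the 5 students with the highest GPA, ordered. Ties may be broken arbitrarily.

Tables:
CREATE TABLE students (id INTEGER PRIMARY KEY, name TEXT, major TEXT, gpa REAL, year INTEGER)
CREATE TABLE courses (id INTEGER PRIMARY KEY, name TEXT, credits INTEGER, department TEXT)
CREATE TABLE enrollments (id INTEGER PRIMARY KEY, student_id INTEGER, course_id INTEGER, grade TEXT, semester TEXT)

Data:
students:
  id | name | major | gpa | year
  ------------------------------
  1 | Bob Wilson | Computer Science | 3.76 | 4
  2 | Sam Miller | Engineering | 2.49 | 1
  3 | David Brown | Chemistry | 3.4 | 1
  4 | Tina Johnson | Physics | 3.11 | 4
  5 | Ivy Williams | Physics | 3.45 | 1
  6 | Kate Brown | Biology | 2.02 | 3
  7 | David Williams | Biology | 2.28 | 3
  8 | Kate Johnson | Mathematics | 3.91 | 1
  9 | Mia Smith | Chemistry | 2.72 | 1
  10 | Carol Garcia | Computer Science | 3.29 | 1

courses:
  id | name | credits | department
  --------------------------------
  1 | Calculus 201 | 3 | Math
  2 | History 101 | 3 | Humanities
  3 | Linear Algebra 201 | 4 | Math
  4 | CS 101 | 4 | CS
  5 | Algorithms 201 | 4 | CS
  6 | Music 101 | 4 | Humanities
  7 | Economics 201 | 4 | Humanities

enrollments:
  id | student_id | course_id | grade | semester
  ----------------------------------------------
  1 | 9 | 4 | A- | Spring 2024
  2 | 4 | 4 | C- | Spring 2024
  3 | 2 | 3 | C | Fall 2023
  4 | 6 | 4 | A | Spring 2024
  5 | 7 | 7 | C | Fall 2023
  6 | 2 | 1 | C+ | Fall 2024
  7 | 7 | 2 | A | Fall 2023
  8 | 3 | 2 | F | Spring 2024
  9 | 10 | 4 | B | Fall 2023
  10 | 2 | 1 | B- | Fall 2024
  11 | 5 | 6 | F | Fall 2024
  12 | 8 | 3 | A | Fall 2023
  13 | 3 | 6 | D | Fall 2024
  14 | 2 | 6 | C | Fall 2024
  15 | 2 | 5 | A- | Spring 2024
SELECT name, gpa FROM students ORDER BY gpa DESC LIMIT 5

Execution result:
name | gpa
Kate Johnson | 3.91
Bob Wilson | 3.76
Ivy Williams | 3.45
David Brown | 3.40
Carol Garcia | 3.29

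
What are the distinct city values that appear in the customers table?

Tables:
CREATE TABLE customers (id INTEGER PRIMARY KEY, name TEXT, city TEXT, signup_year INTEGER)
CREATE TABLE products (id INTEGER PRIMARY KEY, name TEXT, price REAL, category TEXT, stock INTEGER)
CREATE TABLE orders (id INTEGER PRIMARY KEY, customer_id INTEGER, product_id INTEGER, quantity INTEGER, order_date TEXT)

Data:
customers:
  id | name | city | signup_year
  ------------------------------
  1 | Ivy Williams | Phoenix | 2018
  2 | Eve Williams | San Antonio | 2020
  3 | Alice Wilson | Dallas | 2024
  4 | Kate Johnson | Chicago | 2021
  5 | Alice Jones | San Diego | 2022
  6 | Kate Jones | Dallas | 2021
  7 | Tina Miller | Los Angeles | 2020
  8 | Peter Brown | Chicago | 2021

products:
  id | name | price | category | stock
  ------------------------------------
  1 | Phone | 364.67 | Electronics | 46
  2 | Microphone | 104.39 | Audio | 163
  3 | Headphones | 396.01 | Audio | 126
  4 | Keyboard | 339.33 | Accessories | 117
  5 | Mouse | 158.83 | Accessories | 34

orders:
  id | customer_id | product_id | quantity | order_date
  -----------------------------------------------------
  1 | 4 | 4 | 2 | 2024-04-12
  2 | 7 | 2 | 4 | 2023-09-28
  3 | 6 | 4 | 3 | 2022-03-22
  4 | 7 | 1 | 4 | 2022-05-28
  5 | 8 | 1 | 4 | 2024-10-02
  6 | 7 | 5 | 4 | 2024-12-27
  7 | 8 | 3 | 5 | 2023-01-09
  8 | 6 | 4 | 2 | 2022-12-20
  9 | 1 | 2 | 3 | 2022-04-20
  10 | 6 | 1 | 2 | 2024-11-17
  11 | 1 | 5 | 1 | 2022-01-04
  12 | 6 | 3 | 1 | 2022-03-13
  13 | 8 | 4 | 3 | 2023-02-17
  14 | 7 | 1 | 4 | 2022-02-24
SELECT DISTINCT city FROM customers

Execution result:
city
Phoenix
San Antonio
Dallas
Chicago
San Diego
Los Angeles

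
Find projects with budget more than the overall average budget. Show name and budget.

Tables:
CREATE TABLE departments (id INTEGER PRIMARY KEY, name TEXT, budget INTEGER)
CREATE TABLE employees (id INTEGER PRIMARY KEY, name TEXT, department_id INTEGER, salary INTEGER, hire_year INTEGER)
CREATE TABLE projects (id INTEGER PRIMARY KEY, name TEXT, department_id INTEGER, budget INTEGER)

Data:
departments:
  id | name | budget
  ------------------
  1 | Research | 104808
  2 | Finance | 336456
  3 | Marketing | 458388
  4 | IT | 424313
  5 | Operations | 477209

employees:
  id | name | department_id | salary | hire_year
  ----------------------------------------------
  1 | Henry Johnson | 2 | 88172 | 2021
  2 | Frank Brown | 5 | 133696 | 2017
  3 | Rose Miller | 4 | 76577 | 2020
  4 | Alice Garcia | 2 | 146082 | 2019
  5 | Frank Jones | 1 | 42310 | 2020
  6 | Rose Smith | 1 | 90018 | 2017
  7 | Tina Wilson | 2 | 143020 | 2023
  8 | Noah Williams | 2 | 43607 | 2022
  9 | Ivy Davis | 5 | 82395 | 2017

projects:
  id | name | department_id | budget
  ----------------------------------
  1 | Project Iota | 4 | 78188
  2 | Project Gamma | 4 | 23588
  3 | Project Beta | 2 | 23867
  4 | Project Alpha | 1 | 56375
SELECT name, budget FROM projects WHERE budget > (SELECT AVG(budget) FROM projects)

Execution result:
name | budget
Project Iota | 78188
Project Alpha | 56375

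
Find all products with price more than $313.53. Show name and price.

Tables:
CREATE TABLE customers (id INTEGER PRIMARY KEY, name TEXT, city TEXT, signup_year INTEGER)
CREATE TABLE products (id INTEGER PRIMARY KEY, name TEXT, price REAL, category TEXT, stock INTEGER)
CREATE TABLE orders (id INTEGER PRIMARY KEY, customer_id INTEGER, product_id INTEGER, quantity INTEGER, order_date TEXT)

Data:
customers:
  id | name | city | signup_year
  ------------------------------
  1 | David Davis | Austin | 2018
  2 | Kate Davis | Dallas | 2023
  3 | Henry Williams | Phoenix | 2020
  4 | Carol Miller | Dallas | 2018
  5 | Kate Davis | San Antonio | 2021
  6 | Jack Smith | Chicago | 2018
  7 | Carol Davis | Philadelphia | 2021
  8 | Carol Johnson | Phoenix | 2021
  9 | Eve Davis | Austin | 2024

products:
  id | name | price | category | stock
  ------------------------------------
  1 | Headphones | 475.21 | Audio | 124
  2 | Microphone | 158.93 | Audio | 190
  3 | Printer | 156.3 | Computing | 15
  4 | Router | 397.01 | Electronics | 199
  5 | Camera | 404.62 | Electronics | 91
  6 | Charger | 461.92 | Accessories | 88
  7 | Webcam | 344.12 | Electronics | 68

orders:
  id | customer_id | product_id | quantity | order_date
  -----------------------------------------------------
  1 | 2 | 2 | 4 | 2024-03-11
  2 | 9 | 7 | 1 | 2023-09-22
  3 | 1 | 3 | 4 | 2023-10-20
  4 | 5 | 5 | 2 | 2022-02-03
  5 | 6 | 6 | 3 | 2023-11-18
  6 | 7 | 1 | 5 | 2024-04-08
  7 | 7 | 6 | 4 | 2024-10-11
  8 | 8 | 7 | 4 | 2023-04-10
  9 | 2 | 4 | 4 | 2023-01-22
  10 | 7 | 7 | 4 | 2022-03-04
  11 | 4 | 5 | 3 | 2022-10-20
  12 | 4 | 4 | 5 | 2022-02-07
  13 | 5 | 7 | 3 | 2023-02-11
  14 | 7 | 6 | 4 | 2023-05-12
SELECT name, price FROM products WHERE price > 313.53

Execution result:
name | price
Headphones | 475.21
Router | 397.01
Camera | 404.62
Charger | 461.92
Webcam | 344.12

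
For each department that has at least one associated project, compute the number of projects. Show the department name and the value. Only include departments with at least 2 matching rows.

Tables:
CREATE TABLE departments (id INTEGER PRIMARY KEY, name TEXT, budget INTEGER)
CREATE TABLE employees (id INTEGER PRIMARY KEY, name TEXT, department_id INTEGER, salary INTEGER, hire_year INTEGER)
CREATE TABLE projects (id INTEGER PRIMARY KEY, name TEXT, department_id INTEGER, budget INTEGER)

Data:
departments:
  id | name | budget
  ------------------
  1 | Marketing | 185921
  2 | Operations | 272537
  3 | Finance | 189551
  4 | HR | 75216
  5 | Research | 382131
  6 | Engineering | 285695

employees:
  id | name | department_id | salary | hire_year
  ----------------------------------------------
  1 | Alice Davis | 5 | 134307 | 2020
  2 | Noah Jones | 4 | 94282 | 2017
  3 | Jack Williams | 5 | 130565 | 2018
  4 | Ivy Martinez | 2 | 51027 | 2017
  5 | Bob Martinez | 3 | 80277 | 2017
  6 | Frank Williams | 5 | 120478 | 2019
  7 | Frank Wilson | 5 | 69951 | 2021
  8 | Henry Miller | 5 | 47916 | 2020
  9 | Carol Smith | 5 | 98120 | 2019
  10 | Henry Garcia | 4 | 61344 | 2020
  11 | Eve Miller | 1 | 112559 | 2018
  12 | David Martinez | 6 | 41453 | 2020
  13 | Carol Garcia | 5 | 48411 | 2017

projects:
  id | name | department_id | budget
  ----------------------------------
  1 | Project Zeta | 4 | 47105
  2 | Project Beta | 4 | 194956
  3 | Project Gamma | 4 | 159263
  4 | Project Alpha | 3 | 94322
SELECT p.name, COUNT(*) AS n FROM projects c JOIN departments p ON c.department_id = p.id GROUP BY p.id, p.name HAVING COUNT(*) >= 2

Execution result:
name | n
HR | 3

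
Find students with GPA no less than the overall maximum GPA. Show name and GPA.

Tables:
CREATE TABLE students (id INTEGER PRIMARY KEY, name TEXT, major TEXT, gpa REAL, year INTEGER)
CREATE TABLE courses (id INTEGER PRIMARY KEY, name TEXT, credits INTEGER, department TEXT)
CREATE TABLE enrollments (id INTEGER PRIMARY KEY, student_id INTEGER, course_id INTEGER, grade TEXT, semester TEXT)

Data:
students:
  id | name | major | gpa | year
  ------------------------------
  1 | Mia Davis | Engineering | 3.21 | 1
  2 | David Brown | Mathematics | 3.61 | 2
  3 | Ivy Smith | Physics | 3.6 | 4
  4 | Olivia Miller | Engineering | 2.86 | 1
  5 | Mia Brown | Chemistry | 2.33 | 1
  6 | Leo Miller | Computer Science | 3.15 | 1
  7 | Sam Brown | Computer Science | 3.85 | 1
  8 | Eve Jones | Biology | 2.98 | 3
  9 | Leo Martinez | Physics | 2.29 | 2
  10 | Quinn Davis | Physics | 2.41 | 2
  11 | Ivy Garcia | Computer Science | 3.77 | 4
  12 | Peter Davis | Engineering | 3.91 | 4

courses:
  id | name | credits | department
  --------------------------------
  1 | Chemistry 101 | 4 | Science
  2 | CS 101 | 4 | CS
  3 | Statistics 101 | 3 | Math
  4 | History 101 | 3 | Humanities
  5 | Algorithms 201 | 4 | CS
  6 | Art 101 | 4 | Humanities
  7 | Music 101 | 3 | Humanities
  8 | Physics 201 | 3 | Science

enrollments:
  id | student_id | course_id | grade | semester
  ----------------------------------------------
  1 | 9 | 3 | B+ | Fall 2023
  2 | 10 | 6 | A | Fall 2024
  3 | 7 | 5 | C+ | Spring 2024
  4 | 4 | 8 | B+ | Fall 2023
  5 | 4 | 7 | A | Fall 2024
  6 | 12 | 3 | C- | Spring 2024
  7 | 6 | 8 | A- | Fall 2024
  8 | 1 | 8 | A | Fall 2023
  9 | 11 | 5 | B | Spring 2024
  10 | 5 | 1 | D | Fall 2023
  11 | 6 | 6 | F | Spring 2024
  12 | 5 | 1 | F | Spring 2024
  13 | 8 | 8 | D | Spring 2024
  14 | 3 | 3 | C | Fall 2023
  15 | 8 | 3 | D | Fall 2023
SELECT name, gpa FROM students WHERE gpa >= (SELECT MAX(gpa) FROM students)

Execution result:
name | gpa
Peter Davis | 3.91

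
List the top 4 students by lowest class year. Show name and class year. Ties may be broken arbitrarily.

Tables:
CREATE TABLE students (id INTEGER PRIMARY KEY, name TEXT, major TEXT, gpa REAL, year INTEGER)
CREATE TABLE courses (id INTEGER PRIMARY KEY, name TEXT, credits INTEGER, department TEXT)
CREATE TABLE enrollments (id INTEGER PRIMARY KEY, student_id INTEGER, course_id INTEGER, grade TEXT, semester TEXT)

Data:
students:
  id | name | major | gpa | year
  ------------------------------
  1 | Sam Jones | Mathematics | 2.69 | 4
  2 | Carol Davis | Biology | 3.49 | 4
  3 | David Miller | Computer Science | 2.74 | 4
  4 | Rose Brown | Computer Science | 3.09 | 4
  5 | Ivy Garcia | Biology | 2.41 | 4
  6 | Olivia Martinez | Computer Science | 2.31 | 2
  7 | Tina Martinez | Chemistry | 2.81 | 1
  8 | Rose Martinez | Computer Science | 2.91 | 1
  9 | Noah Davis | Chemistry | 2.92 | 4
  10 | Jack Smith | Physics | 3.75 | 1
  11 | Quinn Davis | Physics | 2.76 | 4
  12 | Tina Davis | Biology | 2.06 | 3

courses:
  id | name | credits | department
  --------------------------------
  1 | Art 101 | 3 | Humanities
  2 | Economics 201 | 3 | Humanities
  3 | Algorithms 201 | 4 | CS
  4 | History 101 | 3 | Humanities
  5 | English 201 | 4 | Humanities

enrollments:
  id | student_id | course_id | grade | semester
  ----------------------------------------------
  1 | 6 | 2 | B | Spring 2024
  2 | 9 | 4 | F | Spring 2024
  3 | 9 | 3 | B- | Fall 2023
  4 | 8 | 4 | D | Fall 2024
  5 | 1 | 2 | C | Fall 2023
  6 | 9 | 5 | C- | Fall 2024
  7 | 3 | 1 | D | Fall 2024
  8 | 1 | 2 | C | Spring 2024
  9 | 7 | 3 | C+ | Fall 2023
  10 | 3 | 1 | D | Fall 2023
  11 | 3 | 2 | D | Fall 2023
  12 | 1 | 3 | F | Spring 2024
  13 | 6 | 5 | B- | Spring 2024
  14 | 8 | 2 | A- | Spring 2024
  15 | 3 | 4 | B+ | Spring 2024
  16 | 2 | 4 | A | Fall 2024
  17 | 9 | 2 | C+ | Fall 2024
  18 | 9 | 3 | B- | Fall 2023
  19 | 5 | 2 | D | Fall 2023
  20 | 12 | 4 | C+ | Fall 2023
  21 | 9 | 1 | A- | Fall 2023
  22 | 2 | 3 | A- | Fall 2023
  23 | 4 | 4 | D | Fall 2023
SELECT name, year FROM students ORDER BY year ASC LIMIT 4

Execution result:
name | year
Tina Martinez | 1
Rose Martinez | 1
Jack Smith | 1
Olivia Martinez | 2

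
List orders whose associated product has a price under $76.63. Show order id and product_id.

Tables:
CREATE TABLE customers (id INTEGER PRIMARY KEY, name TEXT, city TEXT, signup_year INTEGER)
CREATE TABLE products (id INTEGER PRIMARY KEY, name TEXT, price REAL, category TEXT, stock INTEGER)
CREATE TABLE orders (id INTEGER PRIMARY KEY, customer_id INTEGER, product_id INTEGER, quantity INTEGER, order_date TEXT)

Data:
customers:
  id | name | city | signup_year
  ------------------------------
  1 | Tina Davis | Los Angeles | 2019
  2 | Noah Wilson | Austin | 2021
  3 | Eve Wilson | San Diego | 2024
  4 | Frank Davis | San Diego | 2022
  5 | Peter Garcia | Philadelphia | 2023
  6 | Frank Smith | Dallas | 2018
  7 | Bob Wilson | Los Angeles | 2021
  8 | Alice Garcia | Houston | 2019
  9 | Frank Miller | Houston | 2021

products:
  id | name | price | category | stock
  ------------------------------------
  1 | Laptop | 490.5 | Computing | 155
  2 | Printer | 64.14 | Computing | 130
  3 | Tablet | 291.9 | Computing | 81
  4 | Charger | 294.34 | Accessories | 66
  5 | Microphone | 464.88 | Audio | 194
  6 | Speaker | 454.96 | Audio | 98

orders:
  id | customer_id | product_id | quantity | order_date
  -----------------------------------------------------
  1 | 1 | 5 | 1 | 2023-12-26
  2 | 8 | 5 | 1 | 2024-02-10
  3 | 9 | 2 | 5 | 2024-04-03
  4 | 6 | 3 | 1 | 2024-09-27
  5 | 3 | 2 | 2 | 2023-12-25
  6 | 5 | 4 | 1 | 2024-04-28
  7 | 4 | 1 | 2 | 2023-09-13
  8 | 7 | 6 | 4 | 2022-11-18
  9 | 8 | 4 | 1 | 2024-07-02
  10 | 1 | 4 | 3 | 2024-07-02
SELECT id, product_id FROM orders WHERE product_id IN (SELECT id FROM products WHERE price < 76.63)

Execution result:
id | product_id
3 | 2
5 | 2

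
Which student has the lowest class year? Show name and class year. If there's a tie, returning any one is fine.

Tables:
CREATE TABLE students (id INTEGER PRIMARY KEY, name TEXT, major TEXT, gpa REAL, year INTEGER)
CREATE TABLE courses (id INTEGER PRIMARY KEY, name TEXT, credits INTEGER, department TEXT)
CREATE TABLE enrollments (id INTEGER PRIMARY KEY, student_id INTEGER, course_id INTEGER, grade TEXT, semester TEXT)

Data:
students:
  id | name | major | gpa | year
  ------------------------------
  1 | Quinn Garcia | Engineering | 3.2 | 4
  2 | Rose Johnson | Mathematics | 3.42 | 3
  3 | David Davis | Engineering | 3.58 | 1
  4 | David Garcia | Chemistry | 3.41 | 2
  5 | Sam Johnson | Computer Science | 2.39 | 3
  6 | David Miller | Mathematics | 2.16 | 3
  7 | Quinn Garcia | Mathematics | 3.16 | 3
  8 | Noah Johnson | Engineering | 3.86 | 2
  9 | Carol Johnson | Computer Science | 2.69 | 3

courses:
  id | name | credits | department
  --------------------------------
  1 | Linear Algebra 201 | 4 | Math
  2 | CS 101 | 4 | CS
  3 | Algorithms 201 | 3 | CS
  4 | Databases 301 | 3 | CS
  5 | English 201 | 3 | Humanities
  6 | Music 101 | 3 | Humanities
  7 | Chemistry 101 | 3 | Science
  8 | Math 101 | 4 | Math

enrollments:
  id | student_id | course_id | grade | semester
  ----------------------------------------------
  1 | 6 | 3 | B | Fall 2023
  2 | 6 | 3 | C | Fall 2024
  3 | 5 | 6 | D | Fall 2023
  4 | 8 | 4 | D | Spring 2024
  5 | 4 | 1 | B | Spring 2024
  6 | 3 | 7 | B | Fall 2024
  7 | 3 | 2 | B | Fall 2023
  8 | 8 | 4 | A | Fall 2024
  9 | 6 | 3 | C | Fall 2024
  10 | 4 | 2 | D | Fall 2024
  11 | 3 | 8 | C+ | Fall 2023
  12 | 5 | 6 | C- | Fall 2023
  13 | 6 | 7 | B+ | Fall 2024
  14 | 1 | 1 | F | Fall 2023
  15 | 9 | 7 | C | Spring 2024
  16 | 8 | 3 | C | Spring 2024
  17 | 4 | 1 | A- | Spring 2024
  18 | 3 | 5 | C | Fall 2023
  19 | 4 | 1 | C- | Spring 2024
SELECT name, year FROM students ORDER BY year ASC LIMIT 1

Execution result:
name | year
David Davis | 1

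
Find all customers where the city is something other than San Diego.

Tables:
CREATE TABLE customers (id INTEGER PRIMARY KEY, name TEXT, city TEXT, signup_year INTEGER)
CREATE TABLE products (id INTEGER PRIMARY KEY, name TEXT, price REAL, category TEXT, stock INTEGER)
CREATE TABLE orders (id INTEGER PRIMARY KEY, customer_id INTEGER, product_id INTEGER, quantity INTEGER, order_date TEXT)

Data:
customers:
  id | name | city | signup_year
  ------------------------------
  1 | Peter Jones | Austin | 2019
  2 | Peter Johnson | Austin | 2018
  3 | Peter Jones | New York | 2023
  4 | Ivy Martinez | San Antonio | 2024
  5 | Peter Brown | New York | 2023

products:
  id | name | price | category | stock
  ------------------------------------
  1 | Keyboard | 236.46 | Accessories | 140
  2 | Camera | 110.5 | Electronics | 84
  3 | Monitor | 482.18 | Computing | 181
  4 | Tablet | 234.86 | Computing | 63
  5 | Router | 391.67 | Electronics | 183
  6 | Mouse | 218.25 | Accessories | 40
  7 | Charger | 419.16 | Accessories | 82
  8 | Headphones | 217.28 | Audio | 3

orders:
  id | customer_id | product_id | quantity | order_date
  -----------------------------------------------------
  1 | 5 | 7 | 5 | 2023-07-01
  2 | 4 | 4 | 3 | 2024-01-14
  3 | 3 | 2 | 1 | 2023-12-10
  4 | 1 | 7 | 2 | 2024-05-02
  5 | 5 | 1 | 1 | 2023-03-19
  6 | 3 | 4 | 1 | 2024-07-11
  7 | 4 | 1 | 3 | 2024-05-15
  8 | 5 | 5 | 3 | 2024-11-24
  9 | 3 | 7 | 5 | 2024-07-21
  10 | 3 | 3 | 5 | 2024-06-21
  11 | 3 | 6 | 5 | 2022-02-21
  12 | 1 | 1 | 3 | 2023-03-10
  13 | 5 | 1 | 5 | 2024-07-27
SELECT name, city FROM customers WHERE city <> 'San Diego'

Execution result:
name | city
Peter Jones | Austin
Peter Johnson | Austin
Peter Jones | New York
Ivy Martinez | San Antonio
Peter Brown | New York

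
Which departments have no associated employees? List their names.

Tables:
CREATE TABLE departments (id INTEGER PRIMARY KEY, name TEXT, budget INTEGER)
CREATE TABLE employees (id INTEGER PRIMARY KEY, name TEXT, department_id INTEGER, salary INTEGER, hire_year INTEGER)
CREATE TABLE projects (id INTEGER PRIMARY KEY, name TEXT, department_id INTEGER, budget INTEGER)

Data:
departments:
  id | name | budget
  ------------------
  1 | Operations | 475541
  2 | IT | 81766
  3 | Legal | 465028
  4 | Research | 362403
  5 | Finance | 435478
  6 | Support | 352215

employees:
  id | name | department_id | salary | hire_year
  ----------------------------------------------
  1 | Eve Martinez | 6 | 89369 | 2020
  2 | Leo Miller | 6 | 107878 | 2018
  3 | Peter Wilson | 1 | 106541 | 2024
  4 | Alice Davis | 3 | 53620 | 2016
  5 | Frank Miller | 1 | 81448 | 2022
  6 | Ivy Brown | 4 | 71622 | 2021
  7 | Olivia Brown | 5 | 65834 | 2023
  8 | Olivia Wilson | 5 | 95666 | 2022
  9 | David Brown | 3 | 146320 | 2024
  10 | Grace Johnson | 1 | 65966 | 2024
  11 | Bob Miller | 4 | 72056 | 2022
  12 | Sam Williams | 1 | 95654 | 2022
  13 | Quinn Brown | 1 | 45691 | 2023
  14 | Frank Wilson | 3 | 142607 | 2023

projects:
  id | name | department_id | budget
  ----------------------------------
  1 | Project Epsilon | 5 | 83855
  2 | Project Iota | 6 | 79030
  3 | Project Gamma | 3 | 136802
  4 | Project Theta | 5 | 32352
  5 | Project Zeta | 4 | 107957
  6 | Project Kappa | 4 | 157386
SELECT p.name FROM departments p LEFT JOIN employees c ON c.department_id = p.id WHERE c.id IS NULL

Execution result:
IT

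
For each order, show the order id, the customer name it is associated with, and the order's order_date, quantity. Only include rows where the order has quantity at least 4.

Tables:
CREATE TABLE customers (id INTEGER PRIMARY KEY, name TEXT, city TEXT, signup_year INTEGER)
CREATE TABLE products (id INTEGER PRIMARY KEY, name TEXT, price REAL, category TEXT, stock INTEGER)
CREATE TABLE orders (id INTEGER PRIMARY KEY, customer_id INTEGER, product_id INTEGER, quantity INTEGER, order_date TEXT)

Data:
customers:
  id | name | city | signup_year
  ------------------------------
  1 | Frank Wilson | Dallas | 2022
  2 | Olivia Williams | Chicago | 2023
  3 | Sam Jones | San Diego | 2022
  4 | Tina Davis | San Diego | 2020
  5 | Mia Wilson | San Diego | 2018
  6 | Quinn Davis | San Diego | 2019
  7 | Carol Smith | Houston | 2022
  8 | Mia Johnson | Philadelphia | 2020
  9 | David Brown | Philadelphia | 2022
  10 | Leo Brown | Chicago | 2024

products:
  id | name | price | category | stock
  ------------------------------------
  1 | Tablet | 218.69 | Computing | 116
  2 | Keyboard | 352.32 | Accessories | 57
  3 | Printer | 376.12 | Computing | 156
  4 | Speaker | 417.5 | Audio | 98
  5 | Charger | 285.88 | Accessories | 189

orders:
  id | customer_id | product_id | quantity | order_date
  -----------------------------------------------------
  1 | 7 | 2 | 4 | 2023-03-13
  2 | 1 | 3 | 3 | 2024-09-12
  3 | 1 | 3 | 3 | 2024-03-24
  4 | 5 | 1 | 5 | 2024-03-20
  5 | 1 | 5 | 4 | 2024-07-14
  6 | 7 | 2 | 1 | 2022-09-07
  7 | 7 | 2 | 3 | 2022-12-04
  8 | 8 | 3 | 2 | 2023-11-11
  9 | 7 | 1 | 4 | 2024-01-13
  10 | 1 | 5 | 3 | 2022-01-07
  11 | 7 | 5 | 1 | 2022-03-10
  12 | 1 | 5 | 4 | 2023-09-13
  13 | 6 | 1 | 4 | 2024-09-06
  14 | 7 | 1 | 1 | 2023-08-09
SELECT c.id, p.name AS customer, c.order_date, c.quantity FROM orders c JOIN customers p ON c.customer_id = p.id WHERE c.quantity >= 4

Execution result:
id | customer | order_date | quantity
1 | Carol Smith | 2023-03-13 | 4
4 | Mia Wilson | 2024-03-20 | 5
5 | Frank Wilson | 2024-07-14 | 4
9 | Carol Smith | 2024-01-13 | 4
12 | Frank Wilson | 2023-09-13 | 4
13 | Quinn Davis | 2024-09-06 | 4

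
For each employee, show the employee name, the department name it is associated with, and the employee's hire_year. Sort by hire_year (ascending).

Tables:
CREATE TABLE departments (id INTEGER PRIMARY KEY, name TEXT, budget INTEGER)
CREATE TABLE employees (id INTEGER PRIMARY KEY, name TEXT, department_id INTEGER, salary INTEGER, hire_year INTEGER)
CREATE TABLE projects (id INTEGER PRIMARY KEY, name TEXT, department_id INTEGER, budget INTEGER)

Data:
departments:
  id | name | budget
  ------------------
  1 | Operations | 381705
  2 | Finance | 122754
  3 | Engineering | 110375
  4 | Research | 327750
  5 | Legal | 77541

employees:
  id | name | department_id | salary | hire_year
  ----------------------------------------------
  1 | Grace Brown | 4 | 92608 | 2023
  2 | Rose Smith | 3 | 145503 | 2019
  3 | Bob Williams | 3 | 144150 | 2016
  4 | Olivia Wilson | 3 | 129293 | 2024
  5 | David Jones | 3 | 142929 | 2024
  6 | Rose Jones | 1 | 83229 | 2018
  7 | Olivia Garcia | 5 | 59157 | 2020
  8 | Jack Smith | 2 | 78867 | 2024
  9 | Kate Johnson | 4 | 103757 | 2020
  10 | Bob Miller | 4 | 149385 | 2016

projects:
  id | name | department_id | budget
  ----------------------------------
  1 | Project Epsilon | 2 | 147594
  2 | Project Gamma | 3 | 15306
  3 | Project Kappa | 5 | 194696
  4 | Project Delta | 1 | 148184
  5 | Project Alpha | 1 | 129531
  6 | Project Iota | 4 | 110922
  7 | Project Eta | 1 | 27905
SELECT c.name, p.name AS department, c.hire_year FROM employees c JOIN departments p ON c.department_id = p.id ORDER BY c.hire_year ASC

Execution result:
name | department | hire_year
Bob Williams | Engineering | 2016
Bob Miller | Research | 2016
Rose Jones | Operations | 2018
Rose Smith | Engineering | 2019
Olivia Garcia | Legal | 2020
Kate Johnson | Research | 2020
Grace Brown | Research | 2023
Olivia Wilson | Engineering | 2024
David Jones | Engineering | 2024
Jack Smith | Finance | 2024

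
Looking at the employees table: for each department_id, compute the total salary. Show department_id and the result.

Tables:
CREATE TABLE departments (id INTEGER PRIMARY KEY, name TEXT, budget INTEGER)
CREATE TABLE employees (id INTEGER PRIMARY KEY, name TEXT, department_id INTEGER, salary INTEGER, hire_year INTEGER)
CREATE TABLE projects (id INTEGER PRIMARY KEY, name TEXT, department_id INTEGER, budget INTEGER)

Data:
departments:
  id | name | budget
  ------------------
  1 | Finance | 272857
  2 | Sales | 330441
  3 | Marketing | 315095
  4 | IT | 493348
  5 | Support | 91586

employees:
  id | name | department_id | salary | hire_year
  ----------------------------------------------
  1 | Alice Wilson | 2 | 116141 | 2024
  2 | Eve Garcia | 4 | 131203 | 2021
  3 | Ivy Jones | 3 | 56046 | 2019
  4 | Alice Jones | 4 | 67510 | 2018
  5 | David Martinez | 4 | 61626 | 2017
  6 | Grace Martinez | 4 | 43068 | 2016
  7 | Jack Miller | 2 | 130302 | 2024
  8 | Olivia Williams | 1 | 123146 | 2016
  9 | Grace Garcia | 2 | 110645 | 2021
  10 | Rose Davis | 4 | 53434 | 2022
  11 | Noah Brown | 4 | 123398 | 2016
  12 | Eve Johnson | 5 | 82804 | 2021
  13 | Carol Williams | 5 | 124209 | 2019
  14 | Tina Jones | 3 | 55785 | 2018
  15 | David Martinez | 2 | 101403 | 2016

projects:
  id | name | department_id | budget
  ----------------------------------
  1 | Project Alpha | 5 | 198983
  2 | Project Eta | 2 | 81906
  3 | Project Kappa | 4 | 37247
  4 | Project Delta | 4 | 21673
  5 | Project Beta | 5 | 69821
SELECT department_id, SUM(salary) AS sum_salary FROM employees GROUP BY department_id

Execution result:
department_id | sum_salary
1 | 123146
2 | 458491
3 | 111831
4 | 480239
5 | 207013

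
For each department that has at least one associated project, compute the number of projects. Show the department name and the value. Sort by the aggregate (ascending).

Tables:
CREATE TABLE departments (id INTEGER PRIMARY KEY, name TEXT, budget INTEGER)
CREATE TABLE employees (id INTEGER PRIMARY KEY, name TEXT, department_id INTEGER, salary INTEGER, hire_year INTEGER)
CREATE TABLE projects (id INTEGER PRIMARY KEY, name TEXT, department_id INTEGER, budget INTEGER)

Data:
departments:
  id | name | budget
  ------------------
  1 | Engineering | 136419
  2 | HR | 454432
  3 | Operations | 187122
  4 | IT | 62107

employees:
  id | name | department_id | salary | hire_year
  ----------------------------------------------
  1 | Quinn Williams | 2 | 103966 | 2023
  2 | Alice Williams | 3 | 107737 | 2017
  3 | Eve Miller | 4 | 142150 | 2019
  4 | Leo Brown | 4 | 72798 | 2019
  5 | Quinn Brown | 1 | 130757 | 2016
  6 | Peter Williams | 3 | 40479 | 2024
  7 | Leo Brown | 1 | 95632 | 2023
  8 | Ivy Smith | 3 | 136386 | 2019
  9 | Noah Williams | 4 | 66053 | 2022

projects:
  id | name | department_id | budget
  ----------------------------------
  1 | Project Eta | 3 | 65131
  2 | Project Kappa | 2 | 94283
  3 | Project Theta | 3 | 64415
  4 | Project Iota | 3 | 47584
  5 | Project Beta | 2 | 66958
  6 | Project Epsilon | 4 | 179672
SELECT p.name, COUNT(*) AS n FROM projects c JOIN departments p ON c.department_id = p.id GROUP BY p.id, p.name ORDER BY n ASC

Execution result:
name | n
IT | 1
HR | 2
Operations | 3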